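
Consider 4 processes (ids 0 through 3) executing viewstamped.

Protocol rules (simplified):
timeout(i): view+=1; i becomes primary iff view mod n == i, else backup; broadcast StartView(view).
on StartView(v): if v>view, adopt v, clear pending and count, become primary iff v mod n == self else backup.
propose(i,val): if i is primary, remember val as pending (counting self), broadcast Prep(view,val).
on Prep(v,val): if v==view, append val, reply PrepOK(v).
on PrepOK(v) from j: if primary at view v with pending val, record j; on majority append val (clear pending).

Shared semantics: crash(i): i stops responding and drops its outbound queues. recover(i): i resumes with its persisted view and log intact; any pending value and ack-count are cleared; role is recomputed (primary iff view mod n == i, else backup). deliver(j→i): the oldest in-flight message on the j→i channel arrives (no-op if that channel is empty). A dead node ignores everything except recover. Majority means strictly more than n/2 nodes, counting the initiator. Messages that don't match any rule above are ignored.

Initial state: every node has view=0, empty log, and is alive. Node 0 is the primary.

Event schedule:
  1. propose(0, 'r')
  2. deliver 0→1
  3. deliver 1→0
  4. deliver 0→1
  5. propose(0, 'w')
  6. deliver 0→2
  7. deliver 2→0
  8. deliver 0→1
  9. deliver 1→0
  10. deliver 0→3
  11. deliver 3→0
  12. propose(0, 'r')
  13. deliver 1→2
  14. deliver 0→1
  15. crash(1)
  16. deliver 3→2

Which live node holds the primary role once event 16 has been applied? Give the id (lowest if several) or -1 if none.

step 1 propose(0,'r'): —
step 2 deliver 0→1: 1={back,v=0,log=r}
step 3 deliver 1→0: —
step 4 deliver 0→1: —
step 5 propose(0,'w'): —
step 6 deliver 0→2: 2={back,v=0,log=r}
step 7 deliver 2→0: —
step 8 deliver 0→1: 1={back,v=0,log=r,w}
step 9 deliver 1→0: 0={prim,v=0,log=w}
step 10 deliver 0→3: 3={back,v=0,log=r}
step 11 deliver 3→0: —
step 12 propose(0,'r'): —
step 13 deliver 1→2: —
step 14 deliver 0→1: 1={back,v=0,log=r,w,r}
step 15 crash(1): 1={✗back,v=0,log=r,w,r}
step 16 deliver 3→2: —

0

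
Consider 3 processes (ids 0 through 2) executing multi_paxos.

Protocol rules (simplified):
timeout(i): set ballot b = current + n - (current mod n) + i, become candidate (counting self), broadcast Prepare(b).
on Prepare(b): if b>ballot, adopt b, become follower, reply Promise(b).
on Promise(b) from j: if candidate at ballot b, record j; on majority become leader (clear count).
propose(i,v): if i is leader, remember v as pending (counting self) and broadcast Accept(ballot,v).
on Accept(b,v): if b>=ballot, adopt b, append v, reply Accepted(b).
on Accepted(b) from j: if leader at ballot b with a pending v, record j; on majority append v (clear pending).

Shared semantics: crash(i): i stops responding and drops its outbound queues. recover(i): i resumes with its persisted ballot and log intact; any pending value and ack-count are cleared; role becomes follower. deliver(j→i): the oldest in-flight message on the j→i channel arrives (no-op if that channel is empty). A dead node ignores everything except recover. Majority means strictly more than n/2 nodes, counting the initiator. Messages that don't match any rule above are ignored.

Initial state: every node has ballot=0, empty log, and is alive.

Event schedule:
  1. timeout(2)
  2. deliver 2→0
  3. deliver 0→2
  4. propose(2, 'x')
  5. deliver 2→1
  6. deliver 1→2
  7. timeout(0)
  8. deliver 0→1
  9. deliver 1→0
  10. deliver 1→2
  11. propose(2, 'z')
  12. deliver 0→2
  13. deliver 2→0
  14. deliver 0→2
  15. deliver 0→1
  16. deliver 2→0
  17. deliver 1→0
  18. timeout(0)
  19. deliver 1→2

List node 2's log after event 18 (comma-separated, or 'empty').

[1] timeout(2) → N2(cand b5 [-])
[2] deliver 2→0 → N0(foll b5 [-])
[3] deliver 0→2 → N2(lead b5 [-])
[4] propose(2,'x') → ∅
[5] deliver 2→1 → N1(foll b5 [-])
[6] deliver 1→2 → ∅
[7] timeout(0) → N0(cand b6 [-])
[8] deliver 0→1 → N1(foll b6 [-])
[9] deliver 1→0 → N0(lead b6 [-])
[10] deliver 1→2 → ∅
[11] propose(2,'z') → ∅
[12] deliver 0→2 → N2(foll b6 [-])
[13] deliver 2→0 → ∅
[14] deliver 0→2 → ∅
[15] deliver 0→1 → ∅
[16] deliver 2→0 → ∅
[17] deliver 1→0 → ∅
[18] timeout(0) → N0(cand b9 [-])

empty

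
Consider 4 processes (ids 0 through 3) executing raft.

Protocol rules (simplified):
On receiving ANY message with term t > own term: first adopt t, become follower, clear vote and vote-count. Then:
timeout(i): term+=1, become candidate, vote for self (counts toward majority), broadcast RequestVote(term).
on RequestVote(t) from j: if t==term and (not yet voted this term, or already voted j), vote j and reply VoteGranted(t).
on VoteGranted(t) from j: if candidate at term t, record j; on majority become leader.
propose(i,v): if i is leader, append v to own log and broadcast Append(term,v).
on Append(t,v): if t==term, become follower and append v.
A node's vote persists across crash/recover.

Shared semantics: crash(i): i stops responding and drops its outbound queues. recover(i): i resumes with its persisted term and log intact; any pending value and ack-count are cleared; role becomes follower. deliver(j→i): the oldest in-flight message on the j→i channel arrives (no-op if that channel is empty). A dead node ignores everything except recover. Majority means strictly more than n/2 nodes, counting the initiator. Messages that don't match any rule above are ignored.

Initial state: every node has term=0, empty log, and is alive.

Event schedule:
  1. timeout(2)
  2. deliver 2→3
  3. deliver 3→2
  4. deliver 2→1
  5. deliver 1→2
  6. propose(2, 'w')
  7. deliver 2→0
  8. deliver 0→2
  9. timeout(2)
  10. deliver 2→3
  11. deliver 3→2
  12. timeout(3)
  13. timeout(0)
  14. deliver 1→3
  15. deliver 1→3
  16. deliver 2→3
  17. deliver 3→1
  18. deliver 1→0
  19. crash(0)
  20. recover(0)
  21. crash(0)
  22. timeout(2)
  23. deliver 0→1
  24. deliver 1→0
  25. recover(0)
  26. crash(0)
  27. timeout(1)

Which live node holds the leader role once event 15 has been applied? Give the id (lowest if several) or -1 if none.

[1] timeout(2) → N2(cand t1 [-])
[2] deliver 2→3 → N3(foll t1 [-])
[3] deliver 3→2 → ∅
[4] deliver 2→1 → N1(foll t1 [-])
[5] deliver 1→2 → N2(lead t1 [-])
[6] propose(2,'w') → N2(lead t1 [w])
[7] deliver 2→0 → N0(foll t1 [-])
[8] deliver 0→2 → ∅
[9] timeout(2) → N2(cand t2 [w])
[10] deliver 2→3 → N3(foll t1 [w])
[11] deliver 3→2 → ∅
[12] timeout(3) → N3(cand t2 [w])
[13] timeout(0) → N0(cand t2 [-])
[14] deliver 1→3 → ∅
[15] deliver 1→3 → ∅

-1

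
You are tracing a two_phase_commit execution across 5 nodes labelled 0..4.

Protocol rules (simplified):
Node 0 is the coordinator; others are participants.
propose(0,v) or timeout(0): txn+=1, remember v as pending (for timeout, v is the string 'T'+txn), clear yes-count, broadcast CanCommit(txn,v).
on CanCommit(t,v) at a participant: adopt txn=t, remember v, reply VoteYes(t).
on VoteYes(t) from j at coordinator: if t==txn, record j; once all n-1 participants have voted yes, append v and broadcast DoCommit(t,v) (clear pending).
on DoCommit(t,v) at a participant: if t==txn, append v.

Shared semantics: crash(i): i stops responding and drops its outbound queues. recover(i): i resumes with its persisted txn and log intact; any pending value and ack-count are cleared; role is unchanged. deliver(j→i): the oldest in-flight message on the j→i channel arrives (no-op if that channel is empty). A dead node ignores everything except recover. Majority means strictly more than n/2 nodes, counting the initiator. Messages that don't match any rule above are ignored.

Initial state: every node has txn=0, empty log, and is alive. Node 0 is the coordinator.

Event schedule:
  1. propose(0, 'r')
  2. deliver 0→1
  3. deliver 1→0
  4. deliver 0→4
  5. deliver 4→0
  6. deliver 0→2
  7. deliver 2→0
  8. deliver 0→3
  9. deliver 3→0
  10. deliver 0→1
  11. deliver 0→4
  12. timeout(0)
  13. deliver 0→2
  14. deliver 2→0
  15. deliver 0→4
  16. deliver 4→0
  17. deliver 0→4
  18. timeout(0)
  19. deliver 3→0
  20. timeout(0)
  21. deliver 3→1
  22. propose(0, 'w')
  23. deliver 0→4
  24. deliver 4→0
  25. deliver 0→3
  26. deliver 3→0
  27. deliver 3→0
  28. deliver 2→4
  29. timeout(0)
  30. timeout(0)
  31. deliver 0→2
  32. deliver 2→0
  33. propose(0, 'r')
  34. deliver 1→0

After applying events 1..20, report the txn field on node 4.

2

1. propose(0,'r'):  <0:coor t1 ->
2. deliver 0→1:  <1:part t1 ->
3. deliver 1→0:  nop
4. deliver 0→4:  <4:part t1 ->
5. deliver 4→0:  nop
6. deliver 0→2:  <2:part t1 ->
7. deliver 2→0:  nop
8. deliver 0→3:  <3:part t1 ->
9. deliver 3→0:  <0:coor t1 r>
10. deliver 0→1:  <1:part t1 r>
11. deliver 0→4:  <4:part t1 r>
12. timeout(0):  <0:coor t2 r>
13. deliver 0→2:  <2:part t1 r>
14. deliver 2→0:  nop
15. deliver 0→4:  <4:part t2 r>
16. deliver 4→0:  nop
17. deliver 0→4:  nop
18. timeout(0):  <0:coor t3 r>
19. deliver 3→0:  nop
20. timeout(0):  <0:coor t4 r>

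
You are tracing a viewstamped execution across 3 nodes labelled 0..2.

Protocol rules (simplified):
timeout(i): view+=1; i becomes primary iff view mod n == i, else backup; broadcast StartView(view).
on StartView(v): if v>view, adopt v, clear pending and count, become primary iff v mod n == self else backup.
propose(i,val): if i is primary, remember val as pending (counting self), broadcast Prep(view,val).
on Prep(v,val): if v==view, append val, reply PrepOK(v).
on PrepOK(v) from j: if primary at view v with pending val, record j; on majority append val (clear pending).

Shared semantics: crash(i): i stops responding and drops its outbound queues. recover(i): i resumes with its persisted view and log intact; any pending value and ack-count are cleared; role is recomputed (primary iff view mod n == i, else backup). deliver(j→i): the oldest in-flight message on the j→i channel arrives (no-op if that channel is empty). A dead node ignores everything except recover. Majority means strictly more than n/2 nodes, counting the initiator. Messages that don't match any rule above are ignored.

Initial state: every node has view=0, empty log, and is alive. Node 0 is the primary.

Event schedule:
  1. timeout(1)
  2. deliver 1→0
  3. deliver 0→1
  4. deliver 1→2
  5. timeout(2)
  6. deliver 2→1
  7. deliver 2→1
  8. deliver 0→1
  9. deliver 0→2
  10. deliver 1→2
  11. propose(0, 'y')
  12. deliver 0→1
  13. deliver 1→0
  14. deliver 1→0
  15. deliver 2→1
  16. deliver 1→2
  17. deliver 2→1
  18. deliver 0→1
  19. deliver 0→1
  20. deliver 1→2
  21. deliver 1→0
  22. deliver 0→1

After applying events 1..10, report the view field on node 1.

step 1 timeout(1): 1={prim,v=1,log=-}
step 2 deliver 1→0: 0={back,v=1,log=-}
step 3 deliver 0→1: —
step 4 deliver 1→2: 2={back,v=1,log=-}
step 5 timeout(2): 2={prim,v=2,log=-}
step 6 deliver 2→1: 1={back,v=2,log=-}
step 7 deliver 2→1: —
step 8 deliver 0→1: —
step 9 deliver 0→2: —
step 10 deliver 1→2: —

2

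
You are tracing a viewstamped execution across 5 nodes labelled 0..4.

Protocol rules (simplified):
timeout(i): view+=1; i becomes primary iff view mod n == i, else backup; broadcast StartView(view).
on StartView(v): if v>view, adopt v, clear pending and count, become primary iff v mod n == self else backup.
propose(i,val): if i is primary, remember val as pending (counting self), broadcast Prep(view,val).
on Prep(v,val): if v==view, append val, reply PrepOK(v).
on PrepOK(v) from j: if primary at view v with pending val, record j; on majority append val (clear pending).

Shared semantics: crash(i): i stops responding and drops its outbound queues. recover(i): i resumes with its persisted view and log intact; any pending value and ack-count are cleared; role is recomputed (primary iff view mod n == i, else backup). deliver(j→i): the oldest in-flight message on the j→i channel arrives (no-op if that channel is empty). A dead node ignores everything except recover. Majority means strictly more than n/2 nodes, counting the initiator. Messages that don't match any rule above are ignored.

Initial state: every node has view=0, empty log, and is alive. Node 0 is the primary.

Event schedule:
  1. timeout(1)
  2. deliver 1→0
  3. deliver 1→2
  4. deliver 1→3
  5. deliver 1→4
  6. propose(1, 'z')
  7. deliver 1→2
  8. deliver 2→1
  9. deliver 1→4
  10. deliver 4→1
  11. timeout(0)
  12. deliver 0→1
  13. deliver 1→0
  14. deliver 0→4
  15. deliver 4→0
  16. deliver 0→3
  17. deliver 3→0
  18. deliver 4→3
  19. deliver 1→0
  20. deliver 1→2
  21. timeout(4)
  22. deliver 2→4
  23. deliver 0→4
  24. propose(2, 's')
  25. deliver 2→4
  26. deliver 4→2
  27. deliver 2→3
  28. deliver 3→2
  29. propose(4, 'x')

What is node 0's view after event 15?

2

e1 timeout(1): 1[prim,v=1,-]
e2 deliver 1→0: 0[back,v=1,-]
e3 deliver 1→2: 2[back,v=1,-]
e4 deliver 1→3: 3[back,v=1,-]
e5 deliver 1→4: 4[back,v=1,-]
e6 propose(1,'z'): ·
e7 deliver 1→2: 2[back,v=1,z]
e8 deliver 2→1: ·
e9 deliver 1→4: 4[back,v=1,z]
e10 deliver 4→1: 1[prim,v=1,z]
e11 timeout(0): 0[back,v=2,-]
e12 deliver 0→1: 1[back,v=2,z]
e13 deliver 1→0: ·
e14 deliver 0→4: 4[back,v=2,z]
e15 deliver 4→0: ·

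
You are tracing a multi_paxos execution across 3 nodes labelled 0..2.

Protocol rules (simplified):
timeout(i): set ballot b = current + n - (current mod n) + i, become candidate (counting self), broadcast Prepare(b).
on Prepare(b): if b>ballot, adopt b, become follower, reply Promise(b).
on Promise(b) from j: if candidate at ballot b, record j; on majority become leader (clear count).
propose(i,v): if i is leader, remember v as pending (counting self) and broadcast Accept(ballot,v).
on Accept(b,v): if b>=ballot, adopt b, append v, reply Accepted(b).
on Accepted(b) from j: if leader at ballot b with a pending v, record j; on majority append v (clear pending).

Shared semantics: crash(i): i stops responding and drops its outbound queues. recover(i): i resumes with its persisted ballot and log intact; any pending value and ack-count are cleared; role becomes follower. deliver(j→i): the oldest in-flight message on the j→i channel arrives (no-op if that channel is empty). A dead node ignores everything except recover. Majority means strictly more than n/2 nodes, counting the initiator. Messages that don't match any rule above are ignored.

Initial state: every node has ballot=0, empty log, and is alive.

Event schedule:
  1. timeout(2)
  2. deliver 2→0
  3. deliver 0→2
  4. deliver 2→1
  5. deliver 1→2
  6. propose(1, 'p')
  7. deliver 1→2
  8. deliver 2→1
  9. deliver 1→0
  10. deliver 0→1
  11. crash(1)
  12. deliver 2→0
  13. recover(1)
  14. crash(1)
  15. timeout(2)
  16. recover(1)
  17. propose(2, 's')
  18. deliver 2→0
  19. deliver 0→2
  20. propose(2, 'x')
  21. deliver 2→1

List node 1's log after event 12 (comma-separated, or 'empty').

empty

step 1 timeout(2): 2={cand,b=5,log=-}
step 2 deliver 2→0: 0={foll,b=5,log=-}
step 3 deliver 0→2: 2={lead,b=5,log=-}
step 4 deliver 2→1: 1={foll,b=5,log=-}
step 5 deliver 1→2: —
step 6 propose(1,'p'): —
step 7 deliver 1→2: —
step 8 deliver 2→1: —
step 9 deliver 1→0: —
step 10 deliver 0→1: —
step 11 crash(1): 1={✗foll,b=5,log=-}
step 12 deliver 2→0: —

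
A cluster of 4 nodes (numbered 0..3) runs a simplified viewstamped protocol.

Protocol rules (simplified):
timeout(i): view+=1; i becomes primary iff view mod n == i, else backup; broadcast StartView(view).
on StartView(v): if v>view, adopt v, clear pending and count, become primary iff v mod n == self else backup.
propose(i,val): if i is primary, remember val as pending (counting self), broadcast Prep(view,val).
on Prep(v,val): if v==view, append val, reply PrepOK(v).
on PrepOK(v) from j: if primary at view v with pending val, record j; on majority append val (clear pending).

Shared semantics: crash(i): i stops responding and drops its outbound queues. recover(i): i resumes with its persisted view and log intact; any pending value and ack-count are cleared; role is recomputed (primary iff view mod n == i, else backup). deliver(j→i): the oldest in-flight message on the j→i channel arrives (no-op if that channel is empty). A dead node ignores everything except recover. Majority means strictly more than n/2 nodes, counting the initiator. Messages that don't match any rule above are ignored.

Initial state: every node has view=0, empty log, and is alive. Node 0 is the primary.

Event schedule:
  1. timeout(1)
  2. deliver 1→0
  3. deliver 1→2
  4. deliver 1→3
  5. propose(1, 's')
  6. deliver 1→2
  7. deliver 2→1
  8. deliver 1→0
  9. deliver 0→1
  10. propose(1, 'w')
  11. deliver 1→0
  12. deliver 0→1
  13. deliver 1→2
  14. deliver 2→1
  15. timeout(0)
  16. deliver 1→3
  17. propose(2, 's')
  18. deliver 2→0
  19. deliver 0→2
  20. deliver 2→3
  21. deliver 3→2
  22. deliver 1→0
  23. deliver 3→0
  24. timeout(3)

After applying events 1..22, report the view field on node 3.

1

1. timeout(1):  <1:prim v1 ->
2. deliver 1→0:  <0:back v1 ->
3. deliver 1→2:  <2:back v1 ->
4. deliver 1→3:  <3:back v1 ->
5. propose(1,'s'):  nop
6. deliver 1→2:  <2:back v1 s>
7. deliver 2→1:  nop
8. deliver 1→0:  <0:back v1 s>
9. deliver 0→1:  <1:prim v1 s>
10. propose(1,'w'):  nop
11. deliver 1→0:  <0:back v1 s,w>
12. deliver 0→1:  nop
13. deliver 1→2:  <2:back v1 s,w>
14. deliver 2→1:  <1:prim v1 s,w>
15. timeout(0):  <0:back v2 s,w>
16. deliver 1→3:  <3:back v1 s>
17. propose(2,'s'):  nop
18. deliver 2→0:  nop
19. deliver 0→2:  <2:prim v2 s,w>
20. deliver 2→3:  nop
21. deliver 3→2:  nop
22. deliver 1→0:  nop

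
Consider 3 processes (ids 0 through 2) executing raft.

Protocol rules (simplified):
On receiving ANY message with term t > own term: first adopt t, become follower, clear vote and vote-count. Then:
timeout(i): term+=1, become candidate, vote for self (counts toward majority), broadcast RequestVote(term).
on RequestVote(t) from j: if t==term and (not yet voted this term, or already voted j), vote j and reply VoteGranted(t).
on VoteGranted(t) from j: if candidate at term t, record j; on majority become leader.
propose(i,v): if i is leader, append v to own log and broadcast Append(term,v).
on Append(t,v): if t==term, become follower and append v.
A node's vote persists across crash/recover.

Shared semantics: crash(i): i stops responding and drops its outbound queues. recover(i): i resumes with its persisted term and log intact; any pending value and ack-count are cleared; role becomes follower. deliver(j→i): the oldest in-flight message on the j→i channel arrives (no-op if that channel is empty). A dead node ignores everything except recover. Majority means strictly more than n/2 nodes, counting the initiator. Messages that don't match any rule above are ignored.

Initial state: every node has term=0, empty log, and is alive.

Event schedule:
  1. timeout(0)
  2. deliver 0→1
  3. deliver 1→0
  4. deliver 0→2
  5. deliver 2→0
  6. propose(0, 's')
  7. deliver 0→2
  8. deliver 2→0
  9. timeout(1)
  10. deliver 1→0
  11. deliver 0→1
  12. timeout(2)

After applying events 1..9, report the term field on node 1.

2

step 1 timeout(0): 0={cand,t=1,log=-}
step 2 deliver 0→1: 1={foll,t=1,log=-}
step 3 deliver 1→0: 0={lead,t=1,log=-}
step 4 deliver 0→2: 2={foll,t=1,log=-}
step 5 deliver 2→0: —
step 6 propose(0,'s'): 0={lead,t=1,log=s}
step 7 deliver 0→2: 2={foll,t=1,log=s}
step 8 deliver 2→0: —
step 9 timeout(1): 1={cand,t=2,log=-}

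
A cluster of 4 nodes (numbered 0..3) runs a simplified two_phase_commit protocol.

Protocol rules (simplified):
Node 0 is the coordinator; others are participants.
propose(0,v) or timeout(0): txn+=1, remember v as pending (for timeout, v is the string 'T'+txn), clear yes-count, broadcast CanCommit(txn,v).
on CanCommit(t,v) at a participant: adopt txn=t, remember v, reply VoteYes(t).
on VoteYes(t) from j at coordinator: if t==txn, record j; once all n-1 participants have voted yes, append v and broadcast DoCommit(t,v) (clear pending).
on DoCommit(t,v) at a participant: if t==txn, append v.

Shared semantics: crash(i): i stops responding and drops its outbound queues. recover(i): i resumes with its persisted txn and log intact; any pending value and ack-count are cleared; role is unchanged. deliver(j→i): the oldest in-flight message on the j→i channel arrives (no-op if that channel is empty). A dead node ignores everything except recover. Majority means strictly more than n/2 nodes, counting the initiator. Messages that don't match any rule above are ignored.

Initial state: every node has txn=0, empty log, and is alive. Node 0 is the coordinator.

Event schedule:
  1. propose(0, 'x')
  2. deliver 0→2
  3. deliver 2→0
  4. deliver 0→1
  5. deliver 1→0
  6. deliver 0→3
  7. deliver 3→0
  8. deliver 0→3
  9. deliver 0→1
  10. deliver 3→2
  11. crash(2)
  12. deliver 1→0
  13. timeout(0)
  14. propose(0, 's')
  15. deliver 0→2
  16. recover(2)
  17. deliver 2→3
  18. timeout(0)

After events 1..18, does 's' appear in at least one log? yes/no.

after 1 — propose(0,'x'): n0:coor/t1/[-]
after 2 — deliver 0→2: n2:part/t1/[-]
after 3 — deliver 2→0: ·
after 4 — deliver 0→1: n1:part/t1/[-]
after 5 — deliver 1→0: ·
after 6 — deliver 0→3: n3:part/t1/[-]
after 7 — deliver 3→0: n0:coor/t1/[x]
after 8 — deliver 0→3: n3:part/t1/[x]
after 9 — deliver 0→1: n1:part/t1/[x]
after 10 — deliver 3→2: ·
after 11 — crash(2): n2:✗part/t1/[-]
after 12 — deliver 1→0: ·
after 13 — timeout(0): n0:coor/t2/[x]
after 14 — propose(0,'s'): n0:coor/t3/[x]
after 15 — deliver 0→2: ·
after 16 — recover(2): n2:part/t1/[-]
after 17 — deliver 2→3: ·
after 18 — timeout(0): n0:coor/t4/[x]

no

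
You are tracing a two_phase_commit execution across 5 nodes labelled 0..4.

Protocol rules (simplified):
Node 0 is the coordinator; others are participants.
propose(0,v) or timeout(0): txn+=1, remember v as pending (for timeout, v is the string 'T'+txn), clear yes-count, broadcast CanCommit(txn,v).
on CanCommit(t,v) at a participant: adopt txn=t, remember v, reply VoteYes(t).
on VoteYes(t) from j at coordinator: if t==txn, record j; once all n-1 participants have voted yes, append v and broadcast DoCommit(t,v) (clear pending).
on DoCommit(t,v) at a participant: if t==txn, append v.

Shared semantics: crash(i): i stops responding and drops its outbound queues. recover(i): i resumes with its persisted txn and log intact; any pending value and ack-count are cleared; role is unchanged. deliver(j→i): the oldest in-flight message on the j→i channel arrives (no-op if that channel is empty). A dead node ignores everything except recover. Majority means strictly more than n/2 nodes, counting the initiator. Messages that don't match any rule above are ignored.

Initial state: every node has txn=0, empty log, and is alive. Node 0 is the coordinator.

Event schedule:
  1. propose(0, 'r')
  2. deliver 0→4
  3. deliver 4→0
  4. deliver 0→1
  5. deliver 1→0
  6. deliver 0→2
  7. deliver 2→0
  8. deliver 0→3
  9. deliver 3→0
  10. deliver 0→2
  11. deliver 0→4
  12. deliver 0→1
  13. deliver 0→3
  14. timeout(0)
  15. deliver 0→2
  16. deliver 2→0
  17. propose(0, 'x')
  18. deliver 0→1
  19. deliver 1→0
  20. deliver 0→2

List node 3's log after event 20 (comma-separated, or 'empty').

step 1 propose(0,'r'): 0={coor,t=1,log=-}
step 2 deliver 0→4: 4={part,t=1,log=-}
step 3 deliver 4→0: —
step 4 deliver 0→1: 1={part,t=1,log=-}
step 5 deliver 1→0: —
step 6 deliver 0→2: 2={part,t=1,log=-}
step 7 deliver 2→0: —
step 8 deliver 0→3: 3={part,t=1,log=-}
step 9 deliver 3→0: 0={coor,t=1,log=r}
step 10 deliver 0→2: 2={part,t=1,log=r}
step 11 deliver 0→4: 4={part,t=1,log=r}
step 12 deliver 0→1: 1={part,t=1,log=r}
step 13 deliver 0→3: 3={part,t=1,log=r}
step 14 timeout(0): 0={coor,t=2,log=r}
step 15 deliver 0→2: 2={part,t=2,log=r}
step 16 deliver 2→0: —
step 17 propose(0,'x'): 0={coor,t=3,log=r}
step 18 deliver 0→1: 1={part,t=2,log=r}
step 19 deliver 1→0: —
step 20 deliver 0→2: 2={part,t=3,log=r}

r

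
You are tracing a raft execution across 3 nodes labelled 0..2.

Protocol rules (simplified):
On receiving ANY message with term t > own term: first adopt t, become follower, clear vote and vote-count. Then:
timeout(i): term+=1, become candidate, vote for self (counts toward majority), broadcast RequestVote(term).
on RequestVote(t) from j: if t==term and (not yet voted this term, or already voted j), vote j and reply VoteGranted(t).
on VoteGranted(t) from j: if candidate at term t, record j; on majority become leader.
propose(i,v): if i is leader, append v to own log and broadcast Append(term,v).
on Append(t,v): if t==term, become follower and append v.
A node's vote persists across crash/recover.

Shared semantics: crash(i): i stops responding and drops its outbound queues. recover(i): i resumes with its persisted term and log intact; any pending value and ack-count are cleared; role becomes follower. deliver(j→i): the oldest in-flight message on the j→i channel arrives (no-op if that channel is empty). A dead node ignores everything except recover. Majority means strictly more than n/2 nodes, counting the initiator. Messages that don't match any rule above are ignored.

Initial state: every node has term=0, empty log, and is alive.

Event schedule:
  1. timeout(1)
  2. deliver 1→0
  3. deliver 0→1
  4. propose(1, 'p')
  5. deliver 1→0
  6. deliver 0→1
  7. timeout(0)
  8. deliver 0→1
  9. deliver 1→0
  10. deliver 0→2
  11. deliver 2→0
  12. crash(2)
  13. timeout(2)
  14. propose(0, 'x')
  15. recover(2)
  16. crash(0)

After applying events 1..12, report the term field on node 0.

2

after 1 — timeout(1): n1:cand/t1/[-]
after 2 — deliver 1→0: n0:foll/t1/[-]
after 3 — deliver 0→1: n1:lead/t1/[-]
after 4 — propose(1,'p'): n1:lead/t1/[p]
after 5 — deliver 1→0: n0:foll/t1/[p]
after 6 — deliver 0→1: ·
after 7 — timeout(0): n0:cand/t2/[p]
after 8 — deliver 0→1: n1:foll/t2/[p]
after 9 — deliver 1→0: n0:lead/t2/[p]
after 10 — deliver 0→2: n2:foll/t2/[-]
after 11 — deliver 2→0: ·
after 12 — crash(2): n2:✗foll/t2/[-]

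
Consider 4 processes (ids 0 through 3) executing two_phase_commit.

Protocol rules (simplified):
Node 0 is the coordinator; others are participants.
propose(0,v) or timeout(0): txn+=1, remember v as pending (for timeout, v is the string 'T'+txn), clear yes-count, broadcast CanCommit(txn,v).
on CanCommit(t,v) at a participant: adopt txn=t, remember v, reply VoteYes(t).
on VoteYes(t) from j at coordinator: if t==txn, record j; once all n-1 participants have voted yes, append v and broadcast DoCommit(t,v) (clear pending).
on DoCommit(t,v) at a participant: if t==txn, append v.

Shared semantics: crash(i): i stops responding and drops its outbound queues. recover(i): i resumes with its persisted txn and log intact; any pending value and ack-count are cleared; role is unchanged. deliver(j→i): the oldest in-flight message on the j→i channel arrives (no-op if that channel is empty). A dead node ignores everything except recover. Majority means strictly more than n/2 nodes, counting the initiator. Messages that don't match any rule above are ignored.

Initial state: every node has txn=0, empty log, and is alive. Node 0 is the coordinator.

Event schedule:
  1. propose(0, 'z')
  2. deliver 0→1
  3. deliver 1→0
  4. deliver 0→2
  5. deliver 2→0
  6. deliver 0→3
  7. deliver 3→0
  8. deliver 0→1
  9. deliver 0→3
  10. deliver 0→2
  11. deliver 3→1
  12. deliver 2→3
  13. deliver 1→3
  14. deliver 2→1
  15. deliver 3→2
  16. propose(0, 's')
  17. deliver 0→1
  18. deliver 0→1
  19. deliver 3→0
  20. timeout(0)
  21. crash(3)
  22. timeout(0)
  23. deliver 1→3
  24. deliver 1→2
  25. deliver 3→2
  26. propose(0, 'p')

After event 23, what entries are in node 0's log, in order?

z

1. propose(0,'z'):  <0:coor t1 ->
2. deliver 0→1:  <1:part t1 ->
3. deliver 1→0:  nop
4. deliver 0→2:  <2:part t1 ->
5. deliver 2→0:  nop
6. deliver 0→3:  <3:part t1 ->
7. deliver 3→0:  <0:coor t1 z>
8. deliver 0→1:  <1:part t1 z>
9. deliver 0→3:  <3:part t1 z>
10. deliver 0→2:  <2:part t1 z>
11. deliver 3→1:  nop
12. deliver 2→3:  nop
13. deliver 1→3:  nop
14. deliver 2→1:  nop
15. deliver 3→2:  nop
16. propose(0,'s'):  <0:coor t2 z>
17. deliver 0→1:  <1:part t2 z>
18. deliver 0→1:  nop
19. deliver 3→0:  nop
20. timeout(0):  <0:coor t3 z>
21. crash(3):  <3:✗part t1 z>
22. timeout(0):  <0:coor t4 z>
23. deliver 1→3:  nop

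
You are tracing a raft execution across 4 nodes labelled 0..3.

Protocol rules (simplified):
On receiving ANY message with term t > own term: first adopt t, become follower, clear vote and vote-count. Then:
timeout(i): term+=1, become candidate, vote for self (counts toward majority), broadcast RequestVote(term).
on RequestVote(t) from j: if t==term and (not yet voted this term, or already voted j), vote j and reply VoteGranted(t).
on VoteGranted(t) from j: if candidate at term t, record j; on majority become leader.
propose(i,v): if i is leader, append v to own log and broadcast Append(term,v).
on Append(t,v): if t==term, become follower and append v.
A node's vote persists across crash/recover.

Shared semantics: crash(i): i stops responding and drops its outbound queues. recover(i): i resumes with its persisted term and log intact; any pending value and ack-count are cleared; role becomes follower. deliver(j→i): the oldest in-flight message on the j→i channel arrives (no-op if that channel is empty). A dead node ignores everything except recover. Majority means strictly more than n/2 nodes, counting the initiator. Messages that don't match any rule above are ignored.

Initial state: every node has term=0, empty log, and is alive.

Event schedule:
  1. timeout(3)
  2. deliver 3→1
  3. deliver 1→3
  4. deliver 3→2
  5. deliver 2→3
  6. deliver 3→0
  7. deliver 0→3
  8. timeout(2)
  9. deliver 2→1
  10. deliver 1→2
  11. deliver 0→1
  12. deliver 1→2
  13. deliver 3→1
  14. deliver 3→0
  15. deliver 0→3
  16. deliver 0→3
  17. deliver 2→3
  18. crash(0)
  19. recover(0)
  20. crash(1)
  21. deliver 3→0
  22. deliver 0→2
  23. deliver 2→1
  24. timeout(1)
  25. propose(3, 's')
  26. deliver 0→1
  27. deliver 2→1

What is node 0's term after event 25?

1

1. timeout(3):  <3:cand t1 ->
2. deliver 3→1:  <1:foll t1 ->
3. deliver 1→3:  nop
4. deliver 3→2:  <2:foll t1 ->
5. deliver 2→3:  <3:lead t1 ->
6. deliver 3→0:  <0:foll t1 ->
7. deliver 0→3:  nop
8. timeout(2):  <2:cand t2 ->
9. deliver 2→1:  <1:foll t2 ->
10. deliver 1→2:  nop
11. deliver 0→1:  nop
12. deliver 1→2:  nop
13. deliver 3→1:  nop
14. deliver 3→0:  nop
15. deliver 0→3:  nop
16. deliver 0→3:  nop
17. deliver 2→3:  <3:foll t2 ->
18. crash(0):  <0:✗foll t1 ->
19. recover(0):  <0:foll t1 ->
20. crash(1):  <1:✗foll t2 ->
21. deliver 3→0:  nop
22. deliver 0→2:  nop
23. deliver 2→1:  nop
24. timeout(1):  nop
25. propose(3,'s'):  nop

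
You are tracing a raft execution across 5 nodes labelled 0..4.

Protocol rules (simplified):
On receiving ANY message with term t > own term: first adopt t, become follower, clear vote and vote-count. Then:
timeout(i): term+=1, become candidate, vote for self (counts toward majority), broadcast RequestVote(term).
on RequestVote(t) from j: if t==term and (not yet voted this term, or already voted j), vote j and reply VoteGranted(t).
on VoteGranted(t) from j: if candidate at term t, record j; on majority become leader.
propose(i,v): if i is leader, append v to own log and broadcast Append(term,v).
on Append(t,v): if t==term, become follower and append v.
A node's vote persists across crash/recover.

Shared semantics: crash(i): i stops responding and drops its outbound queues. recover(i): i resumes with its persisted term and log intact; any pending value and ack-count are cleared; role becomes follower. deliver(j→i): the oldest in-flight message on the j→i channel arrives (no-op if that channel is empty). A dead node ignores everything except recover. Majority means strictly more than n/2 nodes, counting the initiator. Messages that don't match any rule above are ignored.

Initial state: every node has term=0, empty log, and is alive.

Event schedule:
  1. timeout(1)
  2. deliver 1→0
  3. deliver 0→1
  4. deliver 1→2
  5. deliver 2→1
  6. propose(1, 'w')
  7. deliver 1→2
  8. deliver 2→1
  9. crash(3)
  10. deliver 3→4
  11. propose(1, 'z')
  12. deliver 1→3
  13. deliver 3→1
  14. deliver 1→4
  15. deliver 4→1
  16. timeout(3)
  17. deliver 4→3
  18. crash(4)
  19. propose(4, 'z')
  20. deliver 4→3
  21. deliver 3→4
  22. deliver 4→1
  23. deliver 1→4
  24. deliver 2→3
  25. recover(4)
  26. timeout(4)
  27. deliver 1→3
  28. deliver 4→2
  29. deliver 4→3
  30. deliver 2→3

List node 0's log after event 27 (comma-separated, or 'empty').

empty

e1 timeout(1): 1[cand,t=1,-]
e2 deliver 1→0: 0[foll,t=1,-]
e3 deliver 0→1: ·
e4 deliver 1→2: 2[foll,t=1,-]
e5 deliver 2→1: 1[lead,t=1,-]
e6 propose(1,'w'): 1[lead,t=1,w]
e7 deliver 1→2: 2[foll,t=1,w]
e8 deliver 2→1: ·
e9 crash(3): 3[✗foll,t=0,-]
e10 deliver 3→4: ·
e11 propose(1,'z'): 1[lead,t=1,w,z]
e12 deliver 1→3: ·
e13 deliver 3→1: ·
e14 deliver 1→4: 4[foll,t=1,-]
e15 deliver 4→1: ·
e16 timeout(3): ·
e17 deliver 4→3: ·
e18 crash(4): 4[✗foll,t=1,-]
e19 propose(4,'z'): ·
e20 deliver 4→3: ·
e21 deliver 3→4: ·
e22 deliver 4→1: ·
e23 deliver 1→4: ·
e24 deliver 2→3: ·
e25 recover(4): 4[foll,t=1,-]
e26 timeout(4): 4[cand,t=2,-]
e27 deliver 1→3: ·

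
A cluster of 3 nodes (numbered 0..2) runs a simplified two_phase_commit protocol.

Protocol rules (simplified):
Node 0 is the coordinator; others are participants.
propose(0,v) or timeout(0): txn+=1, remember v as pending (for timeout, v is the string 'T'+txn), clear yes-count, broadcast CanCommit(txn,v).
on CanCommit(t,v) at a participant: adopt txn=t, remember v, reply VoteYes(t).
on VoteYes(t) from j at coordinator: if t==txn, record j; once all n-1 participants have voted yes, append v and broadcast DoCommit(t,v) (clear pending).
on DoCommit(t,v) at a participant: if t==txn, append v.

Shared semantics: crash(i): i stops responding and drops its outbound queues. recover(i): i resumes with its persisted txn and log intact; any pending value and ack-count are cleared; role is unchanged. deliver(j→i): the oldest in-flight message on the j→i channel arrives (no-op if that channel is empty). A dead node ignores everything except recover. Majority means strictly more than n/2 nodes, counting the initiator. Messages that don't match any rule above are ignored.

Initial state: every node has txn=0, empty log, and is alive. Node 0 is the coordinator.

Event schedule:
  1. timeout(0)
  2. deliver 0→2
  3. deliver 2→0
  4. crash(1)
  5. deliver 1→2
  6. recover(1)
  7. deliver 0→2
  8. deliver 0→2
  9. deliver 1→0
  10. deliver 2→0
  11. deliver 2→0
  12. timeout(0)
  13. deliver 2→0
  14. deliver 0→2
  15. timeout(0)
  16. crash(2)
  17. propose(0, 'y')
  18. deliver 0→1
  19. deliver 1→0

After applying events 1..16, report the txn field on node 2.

after 1 — timeout(0): n0:coor/t1/[-]
after 2 — deliver 0→2: n2:part/t1/[-]
after 3 — deliver 2→0: ·
after 4 — crash(1): n1:✗part/t0/[-]
after 5 — deliver 1→2: ·
after 6 — recover(1): n1:part/t0/[-]
after 7 — deliver 0→2: ·
after 8 — deliver 0→2: ·
after 9 — deliver 1→0: ·
after 10 — deliver 2→0: ·
after 11 — deliver 2→0: ·
after 12 — timeout(0): n0:coor/t2/[-]
after 13 — deliver 2→0: ·
after 14 — deliver 0→2: n2:part/t2/[-]
after 15 — timeout(0): n0:coor/t3/[-]
after 16 — crash(2): n2:✗part/t2/[-]

2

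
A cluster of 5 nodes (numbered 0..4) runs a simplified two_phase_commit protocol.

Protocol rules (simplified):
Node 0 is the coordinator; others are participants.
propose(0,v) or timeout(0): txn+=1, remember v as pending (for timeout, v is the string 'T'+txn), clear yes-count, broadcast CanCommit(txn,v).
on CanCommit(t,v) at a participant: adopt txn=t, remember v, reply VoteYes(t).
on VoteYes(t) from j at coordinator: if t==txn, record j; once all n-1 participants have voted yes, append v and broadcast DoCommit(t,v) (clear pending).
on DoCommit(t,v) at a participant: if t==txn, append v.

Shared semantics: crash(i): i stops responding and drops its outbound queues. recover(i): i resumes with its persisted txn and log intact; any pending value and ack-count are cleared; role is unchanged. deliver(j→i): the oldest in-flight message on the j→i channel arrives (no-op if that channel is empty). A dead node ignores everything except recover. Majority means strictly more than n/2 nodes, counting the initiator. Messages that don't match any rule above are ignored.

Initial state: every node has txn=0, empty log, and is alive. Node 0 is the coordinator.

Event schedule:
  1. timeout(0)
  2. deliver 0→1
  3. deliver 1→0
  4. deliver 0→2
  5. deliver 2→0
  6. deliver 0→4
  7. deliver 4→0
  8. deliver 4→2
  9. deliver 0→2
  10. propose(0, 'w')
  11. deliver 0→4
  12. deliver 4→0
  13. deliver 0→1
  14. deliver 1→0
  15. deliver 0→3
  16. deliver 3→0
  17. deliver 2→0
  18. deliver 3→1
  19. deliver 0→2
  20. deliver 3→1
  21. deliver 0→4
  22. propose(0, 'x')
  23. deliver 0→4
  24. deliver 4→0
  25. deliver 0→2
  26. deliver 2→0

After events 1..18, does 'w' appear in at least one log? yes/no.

no

after 1 — timeout(0): n0:coor/t1/[-]
after 2 — deliver 0→1: n1:part/t1/[-]
after 3 — deliver 1→0: ·
after 4 — deliver 0→2: n2:part/t1/[-]
after 5 — deliver 2→0: ·
after 6 — deliver 0→4: n4:part/t1/[-]
after 7 — deliver 4→0: ·
after 8 — deliver 4→2: ·
after 9 — deliver 0→2: ·
after 10 — propose(0,'w'): n0:coor/t2/[-]
after 11 — deliver 0→4: n4:part/t2/[-]
after 12 — deliver 4→0: ·
after 13 — deliver 0→1: n1:part/t2/[-]
after 14 — deliver 1→0: ·
after 15 — deliver 0→3: n3:part/t1/[-]
after 16 — deliver 3→0: ·
after 17 — deliver 2→0: ·
after 18 — deliver 3→1: ·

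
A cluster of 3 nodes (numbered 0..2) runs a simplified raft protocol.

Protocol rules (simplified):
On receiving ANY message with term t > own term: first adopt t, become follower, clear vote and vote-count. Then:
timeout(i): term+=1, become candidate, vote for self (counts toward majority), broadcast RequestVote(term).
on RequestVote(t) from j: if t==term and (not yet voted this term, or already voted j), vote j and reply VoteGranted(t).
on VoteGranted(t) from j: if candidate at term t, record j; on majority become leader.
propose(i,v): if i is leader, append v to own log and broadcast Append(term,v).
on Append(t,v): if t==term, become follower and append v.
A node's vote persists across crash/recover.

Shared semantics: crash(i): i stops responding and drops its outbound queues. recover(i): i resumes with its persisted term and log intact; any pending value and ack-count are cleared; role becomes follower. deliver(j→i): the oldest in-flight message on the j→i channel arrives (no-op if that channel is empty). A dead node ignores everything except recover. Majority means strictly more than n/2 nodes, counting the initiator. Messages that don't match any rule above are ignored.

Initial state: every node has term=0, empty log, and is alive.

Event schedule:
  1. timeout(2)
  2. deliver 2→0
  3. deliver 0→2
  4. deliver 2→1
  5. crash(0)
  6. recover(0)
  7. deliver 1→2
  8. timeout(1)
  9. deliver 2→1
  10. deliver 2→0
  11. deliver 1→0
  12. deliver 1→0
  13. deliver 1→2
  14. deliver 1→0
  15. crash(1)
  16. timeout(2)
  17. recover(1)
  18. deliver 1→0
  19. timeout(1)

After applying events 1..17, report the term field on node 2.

e1 timeout(2): 2[cand,t=1,-]
e2 deliver 2→0: 0[foll,t=1,-]
e3 deliver 0→2: 2[lead,t=1,-]
e4 deliver 2→1: 1[foll,t=1,-]
e5 crash(0): 0[✗foll,t=1,-]
e6 recover(0): 0[foll,t=1,-]
e7 deliver 1→2: ·
e8 timeout(1): 1[cand,t=2,-]
e9 deliver 2→1: ·
e10 deliver 2→0: ·
e11 deliver 1→0: 0[foll,t=2,-]
e12 deliver 1→0: ·
e13 deliver 1→2: 2[foll,t=2,-]
e14 deliver 1→0: ·
e15 crash(1): 1[✗cand,t=2,-]
e16 timeout(2): 2[cand,t=3,-]
e17 recover(1): 1[foll,t=2,-]

3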